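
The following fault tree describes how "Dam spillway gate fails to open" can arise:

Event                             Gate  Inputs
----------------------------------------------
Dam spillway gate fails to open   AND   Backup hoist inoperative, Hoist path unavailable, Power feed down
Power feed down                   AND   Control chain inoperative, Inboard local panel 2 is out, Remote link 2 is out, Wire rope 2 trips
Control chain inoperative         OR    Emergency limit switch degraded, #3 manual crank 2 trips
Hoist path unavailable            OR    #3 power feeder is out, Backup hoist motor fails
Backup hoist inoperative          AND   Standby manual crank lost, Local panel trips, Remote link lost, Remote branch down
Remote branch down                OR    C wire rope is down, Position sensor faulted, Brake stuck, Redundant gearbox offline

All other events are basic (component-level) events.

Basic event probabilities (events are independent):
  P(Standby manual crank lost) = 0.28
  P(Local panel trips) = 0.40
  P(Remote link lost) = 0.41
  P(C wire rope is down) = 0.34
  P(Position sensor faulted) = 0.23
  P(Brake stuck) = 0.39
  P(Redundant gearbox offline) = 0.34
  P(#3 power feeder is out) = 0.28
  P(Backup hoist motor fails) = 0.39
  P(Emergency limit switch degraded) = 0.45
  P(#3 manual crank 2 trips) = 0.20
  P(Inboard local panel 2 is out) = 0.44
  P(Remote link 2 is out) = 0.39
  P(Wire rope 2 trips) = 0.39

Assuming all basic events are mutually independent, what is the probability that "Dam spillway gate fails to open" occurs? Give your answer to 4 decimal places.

0.0008

P(Remote branch down) [OR] = 1 − (1−0.34) × (1−0.23) × (1−0.39) × (1−0.34) = 0.795399
P(Backup hoist inoperative) [AND] = 0.28 × 0.40 × 0.41 × 0.795399 = 0.036525
P(Hoist path unavailable) [OR] = 1 − (1−0.28) × (1−0.39) = 0.560800
P(Control chain inoperative) [OR] = 1 − (1−0.45) × (1−0.20) = 0.560000
P(Power feed down) [AND] = 0.560000 × 0.44 × 0.39 × 0.39 = 0.037477
P(Dam spillway gate fails to open) [AND] = 0.036525 × 0.560800 × 0.037477 = 0.000768
Rounded to 4 decimal places: P(Dam spillway gate fails to open) ≈ 0.0008.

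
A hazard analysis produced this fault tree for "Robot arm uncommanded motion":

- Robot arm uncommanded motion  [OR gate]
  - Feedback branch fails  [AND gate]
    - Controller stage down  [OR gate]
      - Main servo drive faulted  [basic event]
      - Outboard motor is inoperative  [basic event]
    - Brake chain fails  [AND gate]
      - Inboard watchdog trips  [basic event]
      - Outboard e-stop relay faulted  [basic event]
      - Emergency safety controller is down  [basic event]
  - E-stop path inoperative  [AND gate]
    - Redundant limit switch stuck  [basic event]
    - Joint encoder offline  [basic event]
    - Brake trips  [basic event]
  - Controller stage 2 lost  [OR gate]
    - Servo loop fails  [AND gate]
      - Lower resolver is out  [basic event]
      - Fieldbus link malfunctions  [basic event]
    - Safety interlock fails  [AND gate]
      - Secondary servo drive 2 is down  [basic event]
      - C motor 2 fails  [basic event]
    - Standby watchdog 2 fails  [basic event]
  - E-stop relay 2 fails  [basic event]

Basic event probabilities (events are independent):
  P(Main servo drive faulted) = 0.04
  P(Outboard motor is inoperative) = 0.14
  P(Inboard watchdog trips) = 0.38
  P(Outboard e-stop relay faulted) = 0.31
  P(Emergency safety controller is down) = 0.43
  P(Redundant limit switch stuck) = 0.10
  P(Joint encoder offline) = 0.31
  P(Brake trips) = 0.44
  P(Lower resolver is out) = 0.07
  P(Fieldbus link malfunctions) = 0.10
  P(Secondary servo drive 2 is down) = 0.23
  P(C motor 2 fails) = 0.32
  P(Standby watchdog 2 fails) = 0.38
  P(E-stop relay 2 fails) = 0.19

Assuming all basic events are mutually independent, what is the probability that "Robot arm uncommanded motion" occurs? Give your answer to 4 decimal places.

P(Controller stage down) [OR] = 1 − (1−0.04) × (1−0.14) = 0.174400
P(Brake chain fails) [AND] = 0.38 × 0.31 × 0.43 = 0.050654
P(Feedback branch fails) [AND] = 0.174400 × 0.050654 = 0.008834
P(E-stop path inoperative) [AND] = 0.10 × 0.31 × 0.44 = 0.013640
P(Servo loop fails) [AND] = 0.07 × 0.10 = 0.007000
P(Safety interlock fails) [AND] = 0.23 × 0.32 = 0.073600
P(Controller stage 2 lost) [OR] = 1 − (1−0.007000) × (1−0.073600) × (1−0.38) = 0.429653
P(Robot arm uncommanded motion) [OR] = 1 − (1−0.008834) × (1−0.013640) × (1−0.429653) × (1−0.19) = 0.548346
Rounded to 4 decimal places: P(Robot arm uncommanded motion) ≈ 0.5483.

0.5483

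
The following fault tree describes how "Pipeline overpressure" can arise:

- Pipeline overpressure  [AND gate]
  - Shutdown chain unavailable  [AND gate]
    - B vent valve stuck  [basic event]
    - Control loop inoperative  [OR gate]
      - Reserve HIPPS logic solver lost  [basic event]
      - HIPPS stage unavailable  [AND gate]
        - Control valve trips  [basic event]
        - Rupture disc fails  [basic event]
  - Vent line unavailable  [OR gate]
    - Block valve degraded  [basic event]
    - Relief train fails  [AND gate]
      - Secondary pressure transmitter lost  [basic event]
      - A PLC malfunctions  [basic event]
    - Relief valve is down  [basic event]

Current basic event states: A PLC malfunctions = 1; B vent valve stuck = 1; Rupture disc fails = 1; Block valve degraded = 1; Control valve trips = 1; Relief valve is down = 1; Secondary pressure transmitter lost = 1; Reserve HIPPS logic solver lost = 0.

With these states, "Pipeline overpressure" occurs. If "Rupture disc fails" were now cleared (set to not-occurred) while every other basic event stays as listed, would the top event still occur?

Counterfactual: set "Rupture disc fails" to not occurred.
HIPPS stage unavailable [AND]: Control valve trips=occurs, Rupture disc fails=not → not all inputs occur → does not occur.
Control loop inoperative [OR]: Reserve HIPPS logic solver lost=not, HIPPS stage unavailable=not → no input occurs → does not occur.
Shutdown chain unavailable [AND]: B vent valve stuck=occurs, Control loop inoperative=not → not all inputs occur → does not occur.
Relief train fails [AND]: Secondary pressure transmitter lost=occurs, A PLC malfunctions=occurs → all inputs occur → occurs.
Vent line unavailable [OR]: Block valve degraded=occurs, Relief train fails=occurs, Relief valve is down=occurs → at least one input occurs → occurs.
Pipeline overpressure [AND]: Shutdown chain unavailable=not, Vent line unavailable=occurs → not all inputs occur → does not occur.

No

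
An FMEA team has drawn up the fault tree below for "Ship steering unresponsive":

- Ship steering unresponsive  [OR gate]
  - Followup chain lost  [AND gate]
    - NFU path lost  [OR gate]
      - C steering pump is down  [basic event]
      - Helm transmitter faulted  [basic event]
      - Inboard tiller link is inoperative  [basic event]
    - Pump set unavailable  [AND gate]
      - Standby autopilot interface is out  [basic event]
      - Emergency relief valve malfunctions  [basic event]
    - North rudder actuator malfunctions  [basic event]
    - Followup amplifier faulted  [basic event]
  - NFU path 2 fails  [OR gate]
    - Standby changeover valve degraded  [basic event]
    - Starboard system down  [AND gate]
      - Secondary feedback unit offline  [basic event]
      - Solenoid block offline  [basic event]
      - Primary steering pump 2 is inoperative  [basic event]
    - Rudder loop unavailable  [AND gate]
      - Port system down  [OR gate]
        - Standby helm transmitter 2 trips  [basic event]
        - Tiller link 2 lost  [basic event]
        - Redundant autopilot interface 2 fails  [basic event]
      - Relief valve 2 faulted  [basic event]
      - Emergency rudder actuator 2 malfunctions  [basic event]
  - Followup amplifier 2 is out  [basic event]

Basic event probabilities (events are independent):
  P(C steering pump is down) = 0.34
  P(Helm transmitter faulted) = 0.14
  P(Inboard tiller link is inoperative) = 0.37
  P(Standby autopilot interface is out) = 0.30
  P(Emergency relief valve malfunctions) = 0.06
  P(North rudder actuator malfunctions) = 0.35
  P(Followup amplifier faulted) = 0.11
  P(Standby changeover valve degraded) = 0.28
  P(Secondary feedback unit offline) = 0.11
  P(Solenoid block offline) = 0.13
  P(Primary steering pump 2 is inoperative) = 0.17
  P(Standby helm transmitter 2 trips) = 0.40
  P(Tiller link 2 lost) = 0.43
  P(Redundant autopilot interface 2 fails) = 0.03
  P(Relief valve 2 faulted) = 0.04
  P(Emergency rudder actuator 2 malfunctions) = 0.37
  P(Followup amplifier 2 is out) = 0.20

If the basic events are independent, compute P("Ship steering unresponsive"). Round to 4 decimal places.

0.4313

P(NFU path lost) [OR] = 1 − (1−0.34) × (1−0.14) × (1−0.37) = 0.642412
P(Pump set unavailable) [AND] = 0.30 × 0.06 = 0.018000
P(Followup chain lost) [AND] = 0.642412 × 0.018000 × 0.35 × 0.11 = 0.000445
P(Starboard system down) [AND] = 0.11 × 0.13 × 0.17 = 0.002431
P(Port system down) [OR] = 1 − (1−0.40) × (1−0.43) × (1−0.03) = 0.668260
P(Rudder loop unavailable) [AND] = 0.668260 × 0.04 × 0.37 = 0.009890
P(NFU path 2 fails) [OR] = 1 − (1−0.28) × (1−0.002431) × (1−0.009890) = 0.288854
P(Ship steering unresponsive) [OR] = 1 − (1−0.000445) × (1−0.288854) × (1−0.20) = 0.431336
Rounded to 4 decimal places: P(Ship steering unresponsive) ≈ 0.4313.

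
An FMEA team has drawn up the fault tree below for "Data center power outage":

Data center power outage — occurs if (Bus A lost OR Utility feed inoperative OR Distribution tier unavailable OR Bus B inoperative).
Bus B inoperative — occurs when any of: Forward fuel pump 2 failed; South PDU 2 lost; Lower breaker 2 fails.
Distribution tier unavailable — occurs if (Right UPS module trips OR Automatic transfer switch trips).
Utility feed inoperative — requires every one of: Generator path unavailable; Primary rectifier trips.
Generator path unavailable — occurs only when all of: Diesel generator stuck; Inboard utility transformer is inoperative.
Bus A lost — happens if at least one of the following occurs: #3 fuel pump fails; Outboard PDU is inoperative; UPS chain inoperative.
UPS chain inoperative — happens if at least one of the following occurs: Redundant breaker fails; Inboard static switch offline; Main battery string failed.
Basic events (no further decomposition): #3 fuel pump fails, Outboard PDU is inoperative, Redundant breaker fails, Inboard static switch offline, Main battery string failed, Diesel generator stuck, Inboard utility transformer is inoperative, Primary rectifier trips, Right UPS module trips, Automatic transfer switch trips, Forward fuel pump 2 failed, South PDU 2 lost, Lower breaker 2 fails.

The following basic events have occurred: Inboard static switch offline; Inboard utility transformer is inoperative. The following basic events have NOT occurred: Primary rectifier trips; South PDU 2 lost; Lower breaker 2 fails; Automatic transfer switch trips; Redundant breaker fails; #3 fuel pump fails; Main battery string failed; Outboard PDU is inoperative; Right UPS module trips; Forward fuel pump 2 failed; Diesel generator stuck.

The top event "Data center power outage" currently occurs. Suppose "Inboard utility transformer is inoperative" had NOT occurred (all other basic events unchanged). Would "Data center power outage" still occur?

Yes

Counterfactual: set "Inboard utility transformer is inoperative" to not occurred.
UPS chain inoperative [OR]: Redundant breaker fails=not, Inboard static switch offline=occurs, Main battery string failed=not → at least one input occurs → occurs.
Bus A lost [OR]: #3 fuel pump fails=not, Outboard PDU is inoperative=not, UPS chain inoperative=occurs → at least one input occurs → occurs.
Generator path unavailable [AND]: Diesel generator stuck=not, Inboard utility transformer is inoperative=not → not all inputs occur → does not occur.
Utility feed inoperative [AND]: Generator path unavailable=not, Primary rectifier trips=not → not all inputs occur → does not occur.
Distribution tier unavailable [OR]: Right UPS module trips=not, Automatic transfer switch trips=not → no input occurs → does not occur.
Bus B inoperative [OR]: Forward fuel pump 2 failed=not, South PDU 2 lost=not, Lower breaker 2 fails=not → no input occurs → does not occur.
Data center power outage [OR]: Bus A lost=occurs, Utility feed inoperative=not, Distribution tier unavailable=not, Bus B inoperative=not → at least one input occurs → occurs.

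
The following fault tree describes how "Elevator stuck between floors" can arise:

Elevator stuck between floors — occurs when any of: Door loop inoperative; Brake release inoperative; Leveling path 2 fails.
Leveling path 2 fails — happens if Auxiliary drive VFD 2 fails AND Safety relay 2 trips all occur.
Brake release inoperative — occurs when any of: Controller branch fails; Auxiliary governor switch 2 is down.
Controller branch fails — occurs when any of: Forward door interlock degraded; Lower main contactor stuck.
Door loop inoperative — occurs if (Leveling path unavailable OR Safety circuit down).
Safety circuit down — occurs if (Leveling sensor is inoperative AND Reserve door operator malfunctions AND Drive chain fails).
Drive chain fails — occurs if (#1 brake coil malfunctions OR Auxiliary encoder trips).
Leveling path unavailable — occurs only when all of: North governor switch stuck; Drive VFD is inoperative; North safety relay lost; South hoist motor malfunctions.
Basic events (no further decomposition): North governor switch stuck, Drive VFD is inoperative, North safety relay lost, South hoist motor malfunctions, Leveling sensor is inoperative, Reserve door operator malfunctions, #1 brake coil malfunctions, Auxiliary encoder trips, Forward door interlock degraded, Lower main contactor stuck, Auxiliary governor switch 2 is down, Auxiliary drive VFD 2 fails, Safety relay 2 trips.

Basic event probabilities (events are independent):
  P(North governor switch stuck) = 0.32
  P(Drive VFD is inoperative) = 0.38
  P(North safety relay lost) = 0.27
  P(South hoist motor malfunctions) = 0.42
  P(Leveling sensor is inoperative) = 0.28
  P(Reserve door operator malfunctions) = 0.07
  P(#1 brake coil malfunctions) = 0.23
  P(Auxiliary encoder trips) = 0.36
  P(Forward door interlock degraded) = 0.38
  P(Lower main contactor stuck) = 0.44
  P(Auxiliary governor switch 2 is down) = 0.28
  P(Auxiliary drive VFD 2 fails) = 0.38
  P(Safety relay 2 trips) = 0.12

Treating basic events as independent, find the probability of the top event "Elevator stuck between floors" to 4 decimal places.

P(Leveling path unavailable) [AND] = 0.32 × 0.38 × 0.27 × 0.42 = 0.013789
P(Drive chain fails) [OR] = 1 − (1−0.23) × (1−0.36) = 0.507200
P(Safety circuit down) [AND] = 0.28 × 0.07 × 0.507200 = 0.009941
P(Door loop inoperative) [OR] = 1 − (1−0.013789) × (1−0.009941) = 0.023593
P(Controller branch fails) [OR] = 1 − (1−0.38) × (1−0.44) = 0.652800
P(Brake release inoperative) [OR] = 1 − (1−0.652800) × (1−0.28) = 0.750016
P(Leveling path 2 fails) [AND] = 0.38 × 0.12 = 0.045600
P(Elevator stuck between floors) [OR] = 1 − (1−0.023593) × (1−0.750016) × (1−0.045600) = 0.767044
Rounded to 4 decimal places: P(Elevator stuck between floors) ≈ 0.7670.

0.7670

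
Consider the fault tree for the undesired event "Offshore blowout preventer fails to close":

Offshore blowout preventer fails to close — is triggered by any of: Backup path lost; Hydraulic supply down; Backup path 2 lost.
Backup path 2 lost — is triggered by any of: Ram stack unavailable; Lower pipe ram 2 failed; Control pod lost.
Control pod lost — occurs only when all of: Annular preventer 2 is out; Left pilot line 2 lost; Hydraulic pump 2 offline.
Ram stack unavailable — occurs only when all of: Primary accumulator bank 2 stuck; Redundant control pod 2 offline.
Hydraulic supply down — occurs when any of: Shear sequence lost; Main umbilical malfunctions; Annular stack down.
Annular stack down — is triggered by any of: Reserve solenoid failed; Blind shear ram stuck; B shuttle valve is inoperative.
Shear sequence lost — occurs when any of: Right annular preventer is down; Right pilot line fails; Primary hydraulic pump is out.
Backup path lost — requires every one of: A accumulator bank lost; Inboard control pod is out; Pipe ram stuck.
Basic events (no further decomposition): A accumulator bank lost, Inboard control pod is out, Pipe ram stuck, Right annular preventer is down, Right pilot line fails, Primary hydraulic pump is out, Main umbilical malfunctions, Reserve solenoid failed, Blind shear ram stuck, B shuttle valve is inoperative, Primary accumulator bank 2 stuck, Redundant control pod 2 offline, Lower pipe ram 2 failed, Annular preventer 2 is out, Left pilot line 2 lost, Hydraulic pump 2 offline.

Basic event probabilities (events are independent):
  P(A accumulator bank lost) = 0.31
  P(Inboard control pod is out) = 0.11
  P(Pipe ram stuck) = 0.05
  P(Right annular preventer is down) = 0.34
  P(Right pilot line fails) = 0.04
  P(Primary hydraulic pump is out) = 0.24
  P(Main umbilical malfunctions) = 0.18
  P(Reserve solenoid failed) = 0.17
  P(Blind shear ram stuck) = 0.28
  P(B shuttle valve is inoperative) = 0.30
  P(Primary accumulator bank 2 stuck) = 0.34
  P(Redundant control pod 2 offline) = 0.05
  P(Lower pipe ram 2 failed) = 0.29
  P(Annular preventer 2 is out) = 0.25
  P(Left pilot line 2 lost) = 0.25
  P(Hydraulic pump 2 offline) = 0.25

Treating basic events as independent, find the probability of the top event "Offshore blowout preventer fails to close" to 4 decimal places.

0.8867

P(Backup path lost) [AND] = 0.31 × 0.11 × 0.05 = 0.001705
P(Shear sequence lost) [OR] = 1 − (1−0.34) × (1−0.04) × (1−0.24) = 0.518464
P(Annular stack down) [OR] = 1 − (1−0.17) × (1−0.28) × (1−0.30) = 0.581680
P(Hydraulic supply down) [OR] = 1 − (1−0.518464) × (1−0.18) × (1−0.581680) = 0.834822
P(Ram stack unavailable) [AND] = 0.34 × 0.05 = 0.017000
P(Control pod lost) [AND] = 0.25 × 0.25 × 0.25 = 0.015625
P(Backup path 2 lost) [OR] = 1 − (1−0.017000) × (1−0.29) × (1−0.015625) = 0.312975
P(Offshore blowout preventer fails to close) [OR] = 1 − (1−0.001705) × (1−0.834822) × (1−0.312975) = 0.886712
Rounded to 4 decimal places: P(Offshore blowout preventer fails to close) ≈ 0.8867.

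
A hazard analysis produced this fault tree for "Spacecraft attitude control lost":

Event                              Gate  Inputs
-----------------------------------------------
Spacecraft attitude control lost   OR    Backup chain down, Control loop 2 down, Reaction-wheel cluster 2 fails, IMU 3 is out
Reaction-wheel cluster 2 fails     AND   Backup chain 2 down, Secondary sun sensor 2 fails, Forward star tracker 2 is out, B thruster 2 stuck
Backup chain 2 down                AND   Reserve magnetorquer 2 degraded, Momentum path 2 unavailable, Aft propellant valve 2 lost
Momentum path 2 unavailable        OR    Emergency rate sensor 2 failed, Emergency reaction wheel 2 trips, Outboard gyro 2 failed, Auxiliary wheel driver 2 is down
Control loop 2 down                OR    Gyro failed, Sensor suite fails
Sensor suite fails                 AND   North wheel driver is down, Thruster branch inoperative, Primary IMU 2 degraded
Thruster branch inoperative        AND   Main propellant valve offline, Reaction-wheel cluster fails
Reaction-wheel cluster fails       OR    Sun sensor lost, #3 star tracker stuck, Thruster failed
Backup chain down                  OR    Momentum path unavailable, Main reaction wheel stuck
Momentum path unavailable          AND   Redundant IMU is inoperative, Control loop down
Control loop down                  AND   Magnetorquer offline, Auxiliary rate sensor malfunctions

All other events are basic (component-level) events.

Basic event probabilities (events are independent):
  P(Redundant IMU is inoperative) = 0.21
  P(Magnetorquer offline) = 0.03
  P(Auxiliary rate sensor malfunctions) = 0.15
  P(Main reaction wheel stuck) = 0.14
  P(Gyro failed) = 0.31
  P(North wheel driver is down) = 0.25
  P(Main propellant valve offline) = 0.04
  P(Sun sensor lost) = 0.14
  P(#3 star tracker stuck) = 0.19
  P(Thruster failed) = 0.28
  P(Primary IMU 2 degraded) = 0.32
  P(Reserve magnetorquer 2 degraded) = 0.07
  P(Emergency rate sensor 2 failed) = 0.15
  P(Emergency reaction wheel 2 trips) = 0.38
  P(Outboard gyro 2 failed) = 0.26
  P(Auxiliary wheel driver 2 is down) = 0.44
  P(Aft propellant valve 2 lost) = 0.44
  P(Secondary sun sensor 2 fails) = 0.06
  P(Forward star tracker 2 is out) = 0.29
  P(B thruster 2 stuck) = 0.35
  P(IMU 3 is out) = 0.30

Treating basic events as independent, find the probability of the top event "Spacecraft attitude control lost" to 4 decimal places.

P(Control loop down) [AND] = 0.03 × 0.15 = 0.004500
P(Momentum path unavailable) [AND] = 0.21 × 0.004500 = 0.000945
P(Backup chain down) [OR] = 1 − (1−0.000945) × (1−0.14) = 0.140813
P(Reaction-wheel cluster fails) [OR] = 1 − (1−0.14) × (1−0.19) × (1−0.28) = 0.498448
P(Thruster branch inoperative) [AND] = 0.04 × 0.498448 = 0.019938
P(Sensor suite fails) [AND] = 0.25 × 0.019938 × 0.32 = 0.001595
P(Control loop 2 down) [OR] = 1 − (1−0.31) × (1−0.001595) = 0.311101
P(Momentum path 2 unavailable) [OR] = 1 − (1−0.15) × (1−0.38) × (1−0.26) × (1−0.44) = 0.781611
P(Backup chain 2 down) [AND] = 0.07 × 0.781611 × 0.44 = 0.024074
P(Reaction-wheel cluster 2 fails) [AND] = 0.024074 × 0.06 × 0.29 × 0.35 = 0.000147
P(Spacecraft attitude control lost) [OR] = 1 − (1−0.140813) × (1−0.311101) × (1−0.000147) × (1−0.30) = 0.585736
Rounded to 4 decimal places: P(Spacecraft attitude control lost) ≈ 0.5857.

0.5857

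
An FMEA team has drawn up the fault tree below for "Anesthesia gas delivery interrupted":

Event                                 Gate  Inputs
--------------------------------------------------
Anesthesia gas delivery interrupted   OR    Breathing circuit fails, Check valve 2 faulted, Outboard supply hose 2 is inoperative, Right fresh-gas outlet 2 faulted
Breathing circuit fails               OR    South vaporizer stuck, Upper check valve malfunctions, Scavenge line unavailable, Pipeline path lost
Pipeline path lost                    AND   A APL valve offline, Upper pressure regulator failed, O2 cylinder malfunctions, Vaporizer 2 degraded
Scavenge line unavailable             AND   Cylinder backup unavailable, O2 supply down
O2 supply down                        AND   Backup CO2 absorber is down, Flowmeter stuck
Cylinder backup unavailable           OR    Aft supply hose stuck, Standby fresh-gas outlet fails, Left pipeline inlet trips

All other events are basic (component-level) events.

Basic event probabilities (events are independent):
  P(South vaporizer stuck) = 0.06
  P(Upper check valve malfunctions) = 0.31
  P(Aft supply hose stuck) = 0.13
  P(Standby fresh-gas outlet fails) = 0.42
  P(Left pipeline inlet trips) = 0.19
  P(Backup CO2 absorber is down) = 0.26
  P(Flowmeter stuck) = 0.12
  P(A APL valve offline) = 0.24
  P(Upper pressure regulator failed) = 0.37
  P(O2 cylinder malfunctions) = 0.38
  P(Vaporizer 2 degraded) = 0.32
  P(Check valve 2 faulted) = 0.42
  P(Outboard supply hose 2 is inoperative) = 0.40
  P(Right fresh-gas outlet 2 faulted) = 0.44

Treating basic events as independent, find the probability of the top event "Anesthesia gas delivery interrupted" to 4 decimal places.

0.8773

P(Cylinder backup unavailable) [OR] = 1 − (1−0.13) × (1−0.42) × (1−0.19) = 0.591274
P(O2 supply down) [AND] = 0.26 × 0.12 = 0.031200
P(Scavenge line unavailable) [AND] = 0.591274 × 0.031200 = 0.018448
P(Pipeline path lost) [AND] = 0.24 × 0.37 × 0.38 × 0.32 = 0.010798
P(Breathing circuit fails) [OR] = 1 − (1−0.06) × (1−0.31) × (1−0.018448) × (1−0.010798) = 0.370240
P(Anesthesia gas delivery interrupted) [OR] = 1 − (1−0.370240) × (1−0.42) × (1−0.40) × (1−0.44) = 0.877272
Rounded to 4 decimal places: P(Anesthesia gas delivery interrupted) ≈ 0.8773.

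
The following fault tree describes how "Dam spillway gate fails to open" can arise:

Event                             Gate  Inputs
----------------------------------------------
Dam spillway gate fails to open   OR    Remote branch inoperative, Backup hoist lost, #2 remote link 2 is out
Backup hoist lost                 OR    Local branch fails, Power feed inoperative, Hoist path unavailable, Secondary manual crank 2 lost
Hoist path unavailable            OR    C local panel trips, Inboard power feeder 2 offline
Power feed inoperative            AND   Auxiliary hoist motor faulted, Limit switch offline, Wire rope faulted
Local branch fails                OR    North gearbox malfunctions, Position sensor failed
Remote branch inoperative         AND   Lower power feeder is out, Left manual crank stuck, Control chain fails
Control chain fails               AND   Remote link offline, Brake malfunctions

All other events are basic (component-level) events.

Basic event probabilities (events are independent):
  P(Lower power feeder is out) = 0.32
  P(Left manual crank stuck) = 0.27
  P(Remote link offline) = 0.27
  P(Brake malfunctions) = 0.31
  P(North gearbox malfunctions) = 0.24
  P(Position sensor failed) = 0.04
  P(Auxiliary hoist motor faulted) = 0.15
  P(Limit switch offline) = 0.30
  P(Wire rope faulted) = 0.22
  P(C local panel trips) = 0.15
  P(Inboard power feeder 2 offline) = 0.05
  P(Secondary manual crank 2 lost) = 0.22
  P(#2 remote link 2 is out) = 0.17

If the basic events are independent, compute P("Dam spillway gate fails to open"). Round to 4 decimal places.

P(Control chain fails) [AND] = 0.27 × 0.31 = 0.083700
P(Remote branch inoperative) [AND] = 0.32 × 0.27 × 0.083700 = 0.007232
P(Local branch fails) [OR] = 1 − (1−0.24) × (1−0.04) = 0.270400
P(Power feed inoperative) [AND] = 0.15 × 0.30 × 0.22 = 0.009900
P(Hoist path unavailable) [OR] = 1 − (1−0.15) × (1−0.05) = 0.192500
P(Backup hoist lost) [OR] = 1 − (1−0.270400) × (1−0.009900) × (1−0.192500) × (1−0.22) = 0.545011
P(Dam spillway gate fails to open) [OR] = 1 − (1−0.007232) × (1−0.545011) × (1−0.17) = 0.625090
Rounded to 4 decimal places: P(Dam spillway gate fails to open) ≈ 0.6251.

0.6251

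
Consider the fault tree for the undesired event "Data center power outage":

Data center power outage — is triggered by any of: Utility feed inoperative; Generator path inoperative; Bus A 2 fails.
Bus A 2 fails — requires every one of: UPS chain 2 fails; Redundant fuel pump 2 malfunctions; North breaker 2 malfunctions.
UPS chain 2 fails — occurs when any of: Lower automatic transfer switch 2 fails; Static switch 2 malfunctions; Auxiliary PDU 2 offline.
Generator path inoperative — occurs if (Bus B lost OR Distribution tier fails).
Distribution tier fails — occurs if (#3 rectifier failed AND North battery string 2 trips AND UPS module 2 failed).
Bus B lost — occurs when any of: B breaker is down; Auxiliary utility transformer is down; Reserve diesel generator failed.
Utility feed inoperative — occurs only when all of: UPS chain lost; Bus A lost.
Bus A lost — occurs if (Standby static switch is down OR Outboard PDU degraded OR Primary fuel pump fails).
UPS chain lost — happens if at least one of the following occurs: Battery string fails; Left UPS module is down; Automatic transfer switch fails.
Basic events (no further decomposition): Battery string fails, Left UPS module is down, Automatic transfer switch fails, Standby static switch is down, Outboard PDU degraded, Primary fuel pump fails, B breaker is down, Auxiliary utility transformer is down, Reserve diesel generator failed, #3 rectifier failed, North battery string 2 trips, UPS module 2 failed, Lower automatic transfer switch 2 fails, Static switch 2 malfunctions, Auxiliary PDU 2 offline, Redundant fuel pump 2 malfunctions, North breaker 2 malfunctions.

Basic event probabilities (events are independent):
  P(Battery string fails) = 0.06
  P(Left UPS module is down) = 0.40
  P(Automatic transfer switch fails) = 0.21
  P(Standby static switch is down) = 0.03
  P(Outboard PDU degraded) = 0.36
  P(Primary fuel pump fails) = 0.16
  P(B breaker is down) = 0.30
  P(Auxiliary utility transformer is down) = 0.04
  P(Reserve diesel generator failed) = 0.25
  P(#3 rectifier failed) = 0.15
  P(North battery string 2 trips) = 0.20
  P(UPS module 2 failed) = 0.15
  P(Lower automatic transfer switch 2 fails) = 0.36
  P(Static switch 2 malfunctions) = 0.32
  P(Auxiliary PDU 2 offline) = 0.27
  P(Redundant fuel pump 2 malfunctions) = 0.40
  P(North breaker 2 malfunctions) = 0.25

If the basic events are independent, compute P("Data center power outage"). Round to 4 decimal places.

P(UPS chain lost) [OR] = 1 − (1−0.06) × (1−0.40) × (1−0.21) = 0.554440
P(Bus A lost) [OR] = 1 − (1−0.03) × (1−0.36) × (1−0.16) = 0.478528
P(Utility feed inoperative) [AND] = 0.554440 × 0.478528 = 0.265315
P(Bus B lost) [OR] = 1 − (1−0.30) × (1−0.04) × (1−0.25) = 0.496000
P(Distribution tier fails) [AND] = 0.15 × 0.20 × 0.15 = 0.004500
P(Generator path inoperative) [OR] = 1 − (1−0.496000) × (1−0.004500) = 0.498268
P(UPS chain 2 fails) [OR] = 1 − (1−0.36) × (1−0.32) × (1−0.27) = 0.682304
P(Bus A 2 fails) [AND] = 0.682304 × 0.40 × 0.25 = 0.068230
P(Data center power outage) [OR] = 1 − (1−0.265315) × (1−0.498268) × (1−0.068230) = 0.656536
Rounded to 4 decimal places: P(Data center power outage) ≈ 0.6565.

0.6565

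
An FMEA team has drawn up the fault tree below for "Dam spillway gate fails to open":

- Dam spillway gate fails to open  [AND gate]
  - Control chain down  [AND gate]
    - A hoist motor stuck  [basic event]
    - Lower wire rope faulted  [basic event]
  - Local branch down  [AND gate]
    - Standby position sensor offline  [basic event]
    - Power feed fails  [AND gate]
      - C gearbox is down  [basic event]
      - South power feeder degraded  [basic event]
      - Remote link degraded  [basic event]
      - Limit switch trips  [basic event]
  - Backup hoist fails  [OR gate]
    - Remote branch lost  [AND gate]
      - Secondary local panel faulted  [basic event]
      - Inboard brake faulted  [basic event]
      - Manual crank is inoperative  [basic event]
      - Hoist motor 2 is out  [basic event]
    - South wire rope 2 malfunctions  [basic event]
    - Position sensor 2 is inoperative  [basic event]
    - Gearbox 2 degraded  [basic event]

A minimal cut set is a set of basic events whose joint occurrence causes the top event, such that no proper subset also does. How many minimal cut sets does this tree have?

4

Control chain down [AND]: one cut set from each child combined → 1 × 1 = 1 cut set(s).
Power feed fails [AND]: one cut set from each child combined → 1 × 1 × 1 × 1 = 1 cut set(s).
Local branch down [AND]: one cut set from each child combined → 1 × 1 = 1 cut set(s).
Remote branch lost [AND]: one cut set from each child combined → 1 × 1 × 1 × 1 = 1 cut set(s).
Backup hoist fails [OR]: union of children's cut sets → 4 cut set(s).
Dam spillway gate fails to open [AND]: one cut set from each child combined → 1 × 1 × 4 = 4 cut set(s).
Minimal cut sets: {A hoist motor stuck, C gearbox is down, Hoist motor 2 is out, Inboard brake faulted, Limit switch trips, Lower wire rope faulted, Manual crank is inoperative, Remote link degraded, Secondary local panel faulted, South power feeder degraded, Standby position sensor offline}; {A hoist motor stuck, C gearbox is down, Limit switch trips, Lower wire rope faulted, Remote link degraded, South power feeder degraded, South wire rope 2 malfunctions, Standby position sensor offline}; {A hoist motor stuck, C gearbox is down, Limit switch trips, Lower wire rope faulted, Position sensor 2 is inoperative, Remote link degraded, South power feeder degraded, Standby position sensor offline}; {A hoist motor stuck, C gearbox is down, Gearbox 2 degraded, Limit switch trips, Lower wire rope faulted, Remote link degraded, South power feeder degraded, Standby position sensor offline}.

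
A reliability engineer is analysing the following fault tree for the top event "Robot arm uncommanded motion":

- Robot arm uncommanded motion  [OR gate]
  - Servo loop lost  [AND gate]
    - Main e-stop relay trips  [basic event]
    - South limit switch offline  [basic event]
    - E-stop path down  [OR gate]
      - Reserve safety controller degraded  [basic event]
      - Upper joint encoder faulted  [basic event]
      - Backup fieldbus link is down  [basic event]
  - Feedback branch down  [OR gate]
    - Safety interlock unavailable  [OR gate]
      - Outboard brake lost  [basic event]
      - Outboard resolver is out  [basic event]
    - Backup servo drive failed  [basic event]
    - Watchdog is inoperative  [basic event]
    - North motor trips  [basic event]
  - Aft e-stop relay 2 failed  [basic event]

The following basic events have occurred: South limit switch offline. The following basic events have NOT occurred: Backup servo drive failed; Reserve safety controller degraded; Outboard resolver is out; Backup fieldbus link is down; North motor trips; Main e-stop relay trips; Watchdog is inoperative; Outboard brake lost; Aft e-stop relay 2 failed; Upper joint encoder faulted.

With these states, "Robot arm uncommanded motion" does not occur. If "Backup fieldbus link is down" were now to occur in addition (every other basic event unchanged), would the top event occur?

Counterfactual: set "Backup fieldbus link is down" to occurred.
E-stop path down [OR]: Reserve safety controller degraded=not, Upper joint encoder faulted=not, Backup fieldbus link is down=occurs → at least one input occurs → occurs.
Servo loop lost [AND]: Main e-stop relay trips=not, South limit switch offline=occurs, E-stop path down=occurs → not all inputs occur → does not occur.
Safety interlock unavailable [OR]: Outboard brake lost=not, Outboard resolver is out=not → no input occurs → does not occur.
Feedback branch down [OR]: Safety interlock unavailable=not, Backup servo drive failed=not, Watchdog is inoperative=not, North motor trips=not → no input occurs → does not occur.
Robot arm uncommanded motion [OR]: Servo loop lost=not, Feedback branch down=not, Aft e-stop relay 2 failed=not → no input occurs → does not occur.

No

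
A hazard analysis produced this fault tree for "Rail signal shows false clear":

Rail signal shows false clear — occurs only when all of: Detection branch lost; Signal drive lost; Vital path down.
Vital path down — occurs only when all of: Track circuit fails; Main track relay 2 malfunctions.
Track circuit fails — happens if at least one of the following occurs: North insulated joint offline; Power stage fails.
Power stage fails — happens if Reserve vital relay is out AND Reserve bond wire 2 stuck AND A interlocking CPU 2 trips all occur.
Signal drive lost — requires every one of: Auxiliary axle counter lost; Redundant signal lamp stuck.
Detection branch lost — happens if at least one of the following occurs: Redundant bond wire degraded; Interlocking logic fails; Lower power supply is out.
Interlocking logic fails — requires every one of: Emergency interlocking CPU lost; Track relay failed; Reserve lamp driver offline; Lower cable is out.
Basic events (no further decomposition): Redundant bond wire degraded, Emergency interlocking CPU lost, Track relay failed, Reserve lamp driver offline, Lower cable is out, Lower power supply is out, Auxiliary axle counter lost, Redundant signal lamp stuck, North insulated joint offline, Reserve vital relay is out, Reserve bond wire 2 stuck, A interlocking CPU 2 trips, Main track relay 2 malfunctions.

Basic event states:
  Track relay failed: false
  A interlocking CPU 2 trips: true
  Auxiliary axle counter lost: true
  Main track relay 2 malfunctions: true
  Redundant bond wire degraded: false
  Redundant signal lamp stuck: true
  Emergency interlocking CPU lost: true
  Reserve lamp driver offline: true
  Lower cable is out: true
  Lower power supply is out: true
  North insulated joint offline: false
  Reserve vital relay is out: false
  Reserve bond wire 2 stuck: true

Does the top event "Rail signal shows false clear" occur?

No

Interlocking logic fails [AND]: Emergency interlocking CPU lost=occurs, Track relay failed=not, Reserve lamp driver offline=occurs, Lower cable is out=occurs → not all inputs occur → does not occur.
Detection branch lost [OR]: Redundant bond wire degraded=not, Interlocking logic fails=not, Lower power supply is out=occurs → at least one input occurs → occurs.
Signal drive lost [AND]: Auxiliary axle counter lost=occurs, Redundant signal lamp stuck=occurs → all inputs occur → occurs.
Power stage fails [AND]: Reserve vital relay is out=not, Reserve bond wire 2 stuck=occurs, A interlocking CPU 2 trips=occurs → not all inputs occur → does not occur.
Track circuit fails [OR]: North insulated joint offline=not, Power stage fails=not → no input occurs → does not occur.
Vital path down [AND]: Track circuit fails=not, Main track relay 2 malfunctions=occurs → not all inputs occur → does not occur.
Rail signal shows false clear [AND]: Detection branch lost=occurs, Signal drive lost=occurs, Vital path down=not → not all inputs occur → does not occur.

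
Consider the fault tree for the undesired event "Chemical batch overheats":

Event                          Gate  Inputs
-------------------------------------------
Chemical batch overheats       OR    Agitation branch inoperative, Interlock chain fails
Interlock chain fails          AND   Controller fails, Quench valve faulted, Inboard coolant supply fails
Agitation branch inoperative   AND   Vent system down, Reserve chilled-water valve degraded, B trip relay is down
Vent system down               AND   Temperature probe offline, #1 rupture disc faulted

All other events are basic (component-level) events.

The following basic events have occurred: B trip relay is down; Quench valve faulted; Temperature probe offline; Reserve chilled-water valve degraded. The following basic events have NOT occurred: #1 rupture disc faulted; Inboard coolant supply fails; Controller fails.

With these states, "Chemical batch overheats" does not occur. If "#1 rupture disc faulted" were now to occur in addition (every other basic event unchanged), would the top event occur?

Counterfactual: set "#1 rupture disc faulted" to occurred.
Vent system down [AND]: Temperature probe offline=occurs, #1 rupture disc faulted=occurs → all inputs occur → occurs.
Agitation branch inoperative [AND]: Vent system down=occurs, Reserve chilled-water valve degraded=occurs, B trip relay is down=occurs → all inputs occur → occurs.
Interlock chain fails [AND]: Controller fails=not, Quench valve faulted=occurs, Inboard coolant supply fails=not → not all inputs occur → does not occur.
Chemical batch overheats [OR]: Agitation branch inoperative=occurs, Interlock chain fails=not → at least one input occurs → occurs.

Yes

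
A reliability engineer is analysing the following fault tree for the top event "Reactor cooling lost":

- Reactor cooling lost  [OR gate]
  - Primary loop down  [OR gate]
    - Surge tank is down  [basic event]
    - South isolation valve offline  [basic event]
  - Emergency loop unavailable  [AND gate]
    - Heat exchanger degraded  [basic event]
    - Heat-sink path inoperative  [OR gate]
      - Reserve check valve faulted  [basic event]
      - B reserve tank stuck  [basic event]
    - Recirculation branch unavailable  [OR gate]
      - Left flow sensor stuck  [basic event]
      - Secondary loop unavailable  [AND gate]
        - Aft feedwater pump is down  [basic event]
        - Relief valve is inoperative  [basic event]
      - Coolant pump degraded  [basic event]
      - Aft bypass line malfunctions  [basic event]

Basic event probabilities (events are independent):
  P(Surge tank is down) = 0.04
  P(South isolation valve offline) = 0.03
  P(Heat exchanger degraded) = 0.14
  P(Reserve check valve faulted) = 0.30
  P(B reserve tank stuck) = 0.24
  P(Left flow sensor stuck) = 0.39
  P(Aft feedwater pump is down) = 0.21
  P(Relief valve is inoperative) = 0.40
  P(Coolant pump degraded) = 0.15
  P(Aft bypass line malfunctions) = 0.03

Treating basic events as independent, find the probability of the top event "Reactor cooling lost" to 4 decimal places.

0.1017

P(Primary loop down) [OR] = 1 − (1−0.04) × (1−0.03) = 0.068800
P(Heat-sink path inoperative) [OR] = 1 − (1−0.30) × (1−0.24) = 0.468000
P(Secondary loop unavailable) [AND] = 0.21 × 0.40 = 0.084000
P(Recirculation branch unavailable) [OR] = 1 − (1−0.39) × (1−0.084000) × (1−0.15) × (1−0.03) = 0.539302
P(Emergency loop unavailable) [AND] = 0.14 × 0.468000 × 0.539302 = 0.035335
P(Reactor cooling lost) [OR] = 1 − (1−0.068800) × (1−0.035335) = 0.101704
Rounded to 4 decimal places: P(Reactor cooling lost) ≈ 0.1017.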